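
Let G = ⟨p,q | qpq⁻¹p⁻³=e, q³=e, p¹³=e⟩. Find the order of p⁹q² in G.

Compute successive powers until reaching e:
  (p⁹q²)¹ = p⁹q², (p⁹q²)² = p¹²q, (p⁹q²)³ = e.
The smallest positive k with (p⁹q²)ᵏ = e is 3.

Answer: 3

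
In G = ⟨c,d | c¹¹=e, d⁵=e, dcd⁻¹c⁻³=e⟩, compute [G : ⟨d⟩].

First find ord(d) by computing successive powers:
  d¹ = d, d² = d², d³ = d³, d⁴ = d⁴, d⁵ = e.
So |⟨d⟩| = ord(d) = 5. With |G| = 55, by Lagrange [G : ⟨d⟩] = 55/5 = 11.

Answer: 11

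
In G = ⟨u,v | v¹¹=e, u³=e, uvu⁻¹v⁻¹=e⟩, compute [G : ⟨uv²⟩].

First find ord(uv²) by computing successive powers:
  (uv²)¹ = uv², (uv²)² = u²v⁴, (uv²)³ = v⁶, (uv²)⁴ = uv⁸, (uv²)⁵ = u²v¹⁰, (uv²)⁶ = v, (uv²)⁷ = uv³, (uv²)⁸ = u²v⁵, (uv²)⁹ = v⁷, (uv²)¹⁰ = uv⁹, (uv²)¹¹ = u², (uv²)¹² = v², (uv²)¹³ = uv⁴, (uv²)¹⁴ = u²v⁶, (uv²)¹⁵ = v⁸, (uv²)¹⁶ = uv¹⁰, (uv²)¹⁷ = u²v, (uv²)¹⁸ = v³, (uv²)¹⁹ = uv⁵, (uv²)²⁰ = u²v⁷, (uv²)²¹ = v⁹, (uv²)²² = u, (uv²)²³ = u²v², (uv²)²⁴ = v⁴, (uv²)²⁵ = uv⁶, (uv²)²⁶ = u²v⁸, (uv²)²⁷ = v¹⁰, (uv²)²⁸ = uv, (uv²)²⁹ = u²v³, (uv²)³⁰ = v⁵, (uv²)³¹ = uv⁷, (uv²)³² = u²v⁹, (uv²)³³ = e.
So |⟨uv²⟩| = ord(uv²) = 33. With |G| = 33, by Lagrange [G : ⟨uv²⟩] = 33/33 = 1.

Answer: 1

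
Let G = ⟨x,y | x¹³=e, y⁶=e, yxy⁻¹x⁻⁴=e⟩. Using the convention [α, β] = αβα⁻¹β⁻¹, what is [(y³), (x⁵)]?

[(y³), (x⁵)] = (y³)·(x⁵)·(y³)⁻¹·(x⁵)⁻¹.
  (y³) · (x⁵) = x⁸y³
  (x⁸y³) · (y³) = x⁸
  (x⁸) · (x⁸) = x³

Answer: x³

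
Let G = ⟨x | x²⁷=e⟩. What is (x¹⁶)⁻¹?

The order of (x¹⁶) is 27 (smallest k with (x¹⁶)ᵏ = e), so (x¹⁶)⁻¹ = (x¹⁶)²⁶ = x¹¹.
Check: (x¹⁶) · (x¹¹) → (x¹⁶) · x¹¹ = e, giving e as required.

Answer: x¹¹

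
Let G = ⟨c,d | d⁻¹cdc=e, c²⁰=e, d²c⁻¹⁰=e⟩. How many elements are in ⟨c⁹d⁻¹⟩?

|⟨c⁹d⁻¹⟩| equals the order of c⁹d⁻¹. Compute successive powers until reaching e:
  (c⁹d⁻¹)¹ = c⁹d⁻¹, (c⁹d⁻¹)² = c¹⁰, (c⁹d⁻¹)³ = c⁹d, (c⁹d⁻¹)⁴ = e.
The smallest positive k with (c⁹d⁻¹)ᵏ = e is 4, so |⟨c⁹d⁻¹⟩| = 4.

Answer: 4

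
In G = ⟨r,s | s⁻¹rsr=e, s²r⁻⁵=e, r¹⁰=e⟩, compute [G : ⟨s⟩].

First find ord(s) by computing successive powers:
  s¹ = s, s² = r⁵, s³ = s⁻¹, s⁴ = e.
So |⟨s⟩| = ord(s) = 4. With |G| = 20, by Lagrange [G : ⟨s⟩] = 20/4 = 5.

Answer: 5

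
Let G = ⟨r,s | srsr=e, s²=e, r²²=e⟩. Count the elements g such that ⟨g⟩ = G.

⟨g⟩ = G would require ord(g) = |G| = 44, but the maximum element order in G is 22 < 44. So G is not cyclic and no single element generates it: the count is 0.

Answer: 0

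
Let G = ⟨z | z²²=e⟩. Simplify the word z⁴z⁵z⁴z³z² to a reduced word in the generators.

Multiply left to right, reducing at each step:
  (z⁴) · z⁵ = z⁹
  (z⁹) · z⁴ = z¹³
  (z¹³) · z³ = z¹⁶
  (z¹⁶) · z² = z¹⁸

Answer: z¹⁸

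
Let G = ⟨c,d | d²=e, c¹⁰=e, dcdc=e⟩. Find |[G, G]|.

G' = [G, G] is generated by all commutators. The generator-pair commutators are: [c, d] = c².
The subgroup they normally generate is {e, c², c⁴, c⁶, c⁸}, of order 5.
Check: |G/G'| = 20/5 = 4 is the order of the abelianisation.

Answer: 5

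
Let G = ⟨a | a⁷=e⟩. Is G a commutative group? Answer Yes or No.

G has a single generator, so G is cyclic and hence abelian.

Answer: Yes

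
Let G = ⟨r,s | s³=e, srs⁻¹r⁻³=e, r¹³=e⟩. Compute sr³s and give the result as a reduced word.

Multiply left to right, reducing at each step:
  s · r³ = r⁹s
  (r⁹s) · s = r⁹s²

Answer: r⁹s²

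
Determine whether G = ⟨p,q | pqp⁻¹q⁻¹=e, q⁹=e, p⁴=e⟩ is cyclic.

|G| = 36. The element pq has order 36 (its powers give 36 distinct elements), so ⟨pq⟩ = G and G is cyclic.

Answer: Yes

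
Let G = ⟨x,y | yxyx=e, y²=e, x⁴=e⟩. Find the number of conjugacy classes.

The conjugacy classes (representative and size) are:
  [e] (size 1), [x] (size 2), [x²] (size 1), [x²y] (size 2), [x³y] (size 2).
Class equation: 1 + 2 + 1 + 2 + 2 = 8 = |G|. So G has 5 conjugacy classes.

Answer: 5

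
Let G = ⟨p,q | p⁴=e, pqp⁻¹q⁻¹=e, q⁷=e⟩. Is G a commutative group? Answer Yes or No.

Each pair of generators commutes: p·q = pq = q·p. Since the generators pairwise commute, every element of G commutes with every other, so G is abelian.

Answer: Yes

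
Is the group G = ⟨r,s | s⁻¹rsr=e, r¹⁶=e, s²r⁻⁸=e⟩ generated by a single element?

Every cyclic group is abelian. But r·s = rs while s·r = r⁷s⁻¹, so r·s ≠ s·r and G is not abelian. Hence G is not cyclic.

Answer: No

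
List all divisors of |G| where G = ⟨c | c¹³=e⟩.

|G| = 13 = 13. By Lagrange's theorem the order of any subgroup divides 13; the divisors of 13 are 1, 13.

Answer: 1, 13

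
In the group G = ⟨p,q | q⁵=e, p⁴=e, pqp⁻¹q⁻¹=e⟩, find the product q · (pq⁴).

Compute q · (pq⁴) by multiplying left to right and reducing via the relations at each step:
  q · p = pq
  (pq) · q⁴ = p

Answer: p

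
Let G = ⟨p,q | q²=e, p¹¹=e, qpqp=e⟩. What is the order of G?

Enumerate words in the generators, reducing via the relations: the distinct elements are
  {e, p, q, pq, p², p³, p⁴, p⁵, p⁶, p⁷, p⁸, p⁹, p²q, p³q, p¹⁰, p⁴q, p⁵q, p⁶q, p⁷q, p⁸q, p⁹q, p¹⁰q}.
No further products give new elements, so |G| = 22.

Answer: 22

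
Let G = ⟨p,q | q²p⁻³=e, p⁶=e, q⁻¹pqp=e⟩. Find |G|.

Enumerate words in the generators, reducing via the relations: the distinct elements are
  {e, p, q, pq, p², p³, p⁴, p⁵, p²q, q⁻¹, pq⁻¹, p²q⁻¹}.
No further products give new elements, so |G| = 12.

Answer: 12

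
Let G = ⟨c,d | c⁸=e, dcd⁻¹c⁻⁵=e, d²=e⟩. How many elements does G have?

Enumerate words in the generators, reducing via the relations: the distinct elements are
  {c, d, e, cd, c², c³, c⁴, c⁵, c⁶, c⁷, c²d, c³d, c⁴d, c⁵d, c⁶d, c⁷d}.
No further products give new elements, so |G| = 16.

Answer: 16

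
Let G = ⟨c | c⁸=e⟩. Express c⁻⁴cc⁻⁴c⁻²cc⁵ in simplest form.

Multiply left to right, reducing at each step:
  (c⁴) · c = c⁵
  (c⁵) · c⁻⁴ = c
  c · c⁻² = c⁷
  (c⁷) · c = e
  e · c⁵ = c⁵

Answer: c⁵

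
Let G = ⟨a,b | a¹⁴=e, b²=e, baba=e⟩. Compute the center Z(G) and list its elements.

An element z ∈ Z(G) iff z commutes with every generator.
For example a⁷ is central: (a⁷)·a = a⁸ = a·(a⁷); (a⁷)·b = a⁷b = b·(a⁷).
Whereas a ∉ Z(G) since a·b = ab ≠ a¹³b = b·a.
Checking each of the 28 elements this way gives Z(G) = {e, a⁷}, of order 2.

Answer: {e, a⁷}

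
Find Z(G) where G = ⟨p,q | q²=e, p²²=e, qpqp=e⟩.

An element z ∈ Z(G) iff z commutes with every generator.
For example p¹¹ is central: (p¹¹)·p = p¹² = p·(p¹¹); (p¹¹)·q = p¹¹q = q·(p¹¹).
Whereas p ∉ Z(G) since p·q = pq ≠ p²¹q = q·p.
Checking each of the 44 elements this way gives Z(G) = {e, p¹¹}, of order 2.

Answer: {e, p¹¹}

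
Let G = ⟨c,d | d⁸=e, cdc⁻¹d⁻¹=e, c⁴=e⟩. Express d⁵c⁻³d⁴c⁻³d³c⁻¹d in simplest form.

Multiply left to right, reducing at each step:
  (d⁵) · c⁻³ = cd⁵
  (cd⁵) · d⁴ = cd
  (cd) · c⁻³ = c²d
  (c²d) · d³ = c²d⁴
  (c²d⁴) · c⁻¹ = cd⁴
  (cd⁴) · d = cd⁵

Answer: cd⁵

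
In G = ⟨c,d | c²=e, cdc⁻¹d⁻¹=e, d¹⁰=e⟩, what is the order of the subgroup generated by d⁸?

|⟨d⁸⟩| equals the order of d⁸. Compute successive powers until reaching e:
  (d⁸)¹ = d⁸, (d⁸)² = d⁶, (d⁸)³ = d⁴, (d⁸)⁴ = d², (d⁸)⁵ = e.
The smallest positive k with (d⁸)ᵏ = e is 5, so |⟨d⁸⟩| = 5.

Answer: 5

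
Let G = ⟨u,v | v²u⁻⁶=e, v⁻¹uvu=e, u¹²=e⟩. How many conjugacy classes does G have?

The conjugacy classes (representative and size) are:
  [e] (size 1), [u¹¹] (size 2), [u²] (size 2), [u⁹] (size 2), [u⁴] (size 2), [u⁵] (size 2), [u⁶] (size 1), [u²v] (size 6), [uv] (size 6).
Class equation: 1 + 2 + 2 + 2 + 2 + 2 + 1 + 6 + 6 = 24 = |G|. So G has 9 conjugacy classes.

Answer: 9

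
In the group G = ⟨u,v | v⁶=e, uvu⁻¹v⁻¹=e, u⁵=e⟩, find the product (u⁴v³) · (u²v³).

Compute (u⁴v³) · (u²v³) by multiplying left to right and reducing via the relations at each step:
  (u⁴v³) · u² = uv³
  (uv³) · v³ = u

Answer: u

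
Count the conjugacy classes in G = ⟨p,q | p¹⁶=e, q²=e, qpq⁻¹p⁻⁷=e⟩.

The conjugacy classes (representative and size) are:
  [e] (size 1), [p] (size 2), [p¹⁴] (size 2), [p³] (size 2), [p⁴] (size 2), [p¹⁰] (size 2), [p⁸] (size 1), [p⁹] (size 2), [p¹¹] (size 2), [p¹⁰q] (size 8), [pq] (size 8).
Class equation: 1 + 2 + 2 + 2 + 2 + 2 + 1 + 2 + 2 + 8 + 8 = 32 = |G|. So G has 11 conjugacy classes.

Answer: 11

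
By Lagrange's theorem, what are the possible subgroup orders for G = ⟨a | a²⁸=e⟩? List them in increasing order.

|G| = 28 = 2² · 7. By Lagrange's theorem the order of any subgroup divides 28; the divisors of 28 are 1, 2, 4, 7, 14, 28.

Answer: 1, 2, 4, 7, 14, 28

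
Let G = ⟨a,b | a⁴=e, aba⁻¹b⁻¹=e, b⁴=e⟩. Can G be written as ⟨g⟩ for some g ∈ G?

|G| = 16, but the maximum element order in G is 4 < 16. No single element generates all of G, so G is not cyclic.

Answer: No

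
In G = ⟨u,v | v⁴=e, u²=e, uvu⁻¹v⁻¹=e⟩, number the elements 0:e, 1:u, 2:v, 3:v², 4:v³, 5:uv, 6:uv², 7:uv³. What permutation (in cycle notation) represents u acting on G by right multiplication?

(0 1)(2 5)(3 6)(4 7)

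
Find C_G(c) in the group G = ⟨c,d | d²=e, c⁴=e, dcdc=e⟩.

⟨c⟩ ⊆ C_G(c) since powers of c commute with c; so |C_G(c)| ≥ |⟨c⟩| = 4.
By orbit–stabilizer, |C_G(c)| = |G| / |conj. class of c| = 8 / 2 = 4.
The 4 elements commuting with c are {e, c, c², c³}.

Answer: {e, c, c², c³}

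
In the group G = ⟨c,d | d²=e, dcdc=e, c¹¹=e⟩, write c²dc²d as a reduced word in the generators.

Multiply left to right, reducing at each step:
  (c²) · d = c²d
  (c²d) · c² = d
  d · d = e

Answer: e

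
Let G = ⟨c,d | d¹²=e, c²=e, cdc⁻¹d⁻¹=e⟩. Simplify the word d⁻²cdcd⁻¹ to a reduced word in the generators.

Multiply left to right, reducing at each step:
  (d¹⁰) · c = cd¹⁰
  (cd¹⁰) · d = cd¹¹
  (cd¹¹) · c = d¹¹
  (d¹¹) · d⁻¹ = d¹⁰

Answer: d¹⁰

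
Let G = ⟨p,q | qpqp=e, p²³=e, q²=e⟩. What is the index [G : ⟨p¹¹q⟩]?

First find ord(p¹¹q) by computing successive powers:
  (p¹¹q)¹ = p¹¹q, (p¹¹q)² = e.
So |⟨p¹¹q⟩| = ord(p¹¹q) = 2. With |G| = 46, by Lagrange [G : ⟨p¹¹q⟩] = 46/2 = 23.

Answer: 23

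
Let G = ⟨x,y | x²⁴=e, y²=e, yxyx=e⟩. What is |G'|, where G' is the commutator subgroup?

G' = [G, G] is generated by all commutators. The generator-pair commutators are: [x, y] = x².
The subgroup they normally generate is {e, x², x⁴, x⁶, x⁸, x¹⁰, x¹², x¹⁴, x¹⁶, x¹⁸, x²⁰, x²²}, of order 12.
Check: |G/G'| = 48/12 = 4 is the order of the abelianisation.

Answer: 12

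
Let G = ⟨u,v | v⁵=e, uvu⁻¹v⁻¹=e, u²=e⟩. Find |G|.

Enumerate words in the generators, reducing via the relations: the distinct elements are
  {e, u, v, uv, v², v³, v⁴, uv², uv³, uv⁴}.
No further products give new elements, so |G| = 10.

Answer: 10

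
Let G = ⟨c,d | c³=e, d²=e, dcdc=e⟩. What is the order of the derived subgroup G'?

G' = [G, G] is generated by all commutators. The generator-pair commutators are: [c, d] = c².
The subgroup they normally generate is {e, c, c²}, of order 3.
Check: |G/G'| = 6/3 = 2 is the order of the abelianisation.

Answer: 3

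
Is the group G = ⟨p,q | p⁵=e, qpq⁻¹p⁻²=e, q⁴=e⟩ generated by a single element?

Every cyclic group is abelian. But p·q = pq while q·p = p²q, so p·q ≠ q·p and G is not abelian. Hence G is not cyclic.

Answer: No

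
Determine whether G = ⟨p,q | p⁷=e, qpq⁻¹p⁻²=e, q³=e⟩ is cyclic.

Every cyclic group is abelian. But p·q = pq while q·p = p²q, so p·q ≠ q·p and G is not abelian. Hence G is not cyclic.

Answer: No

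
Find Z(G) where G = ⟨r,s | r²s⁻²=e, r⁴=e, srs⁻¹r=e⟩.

An element z ∈ Z(G) iff z commutes with every generator.
For example r² is central: (r²)·r = r³ = r·(r²); (r²)·s = s⁻¹ = s·(r²).
Whereas r ∉ Z(G) since r·s = rs ≠ rs⁻¹ = s·r.
Checking each of the 8 elements this way gives Z(G) = {e, r²}, of order 2.

Answer: {e, r²}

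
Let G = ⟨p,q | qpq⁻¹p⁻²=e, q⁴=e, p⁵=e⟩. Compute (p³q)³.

Compute successive powers of (p³q), reducing at each step:
  (p³q)²: (p³q) · p³ = p⁴q;   (p⁴q) · q = p⁴q²
  (p³q)³: (p⁴q²) · p³ = pq²;   (pq²) · q = pq³

Answer: pq³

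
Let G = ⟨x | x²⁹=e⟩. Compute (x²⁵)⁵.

Compute successive powers of (x²⁵), reducing at each step:
  (x²⁵)²: (x²⁵) · x²⁵ = x²¹
  (x²⁵)³: (x²¹) · x²⁵ = x¹⁷
  (x²⁵)⁴: (x¹⁷) · x²⁵ = x¹³
  (x²⁵)⁵: (x¹³) · x²⁵ = x⁹

Answer: x⁹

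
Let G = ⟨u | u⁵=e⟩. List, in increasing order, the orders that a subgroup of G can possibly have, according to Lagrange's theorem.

|G| = 5 = 5. By Lagrange's theorem the order of any subgroup divides 5; the divisors of 5 are 1, 5.

Answer: 1, 5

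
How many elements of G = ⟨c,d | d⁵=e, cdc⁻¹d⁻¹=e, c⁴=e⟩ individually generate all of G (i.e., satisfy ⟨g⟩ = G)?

G is cyclic of order 20. An element generates G iff its order is 20, and a cyclic group of order 20 has exactly φ(20) = 8 such elements.

Answer: 8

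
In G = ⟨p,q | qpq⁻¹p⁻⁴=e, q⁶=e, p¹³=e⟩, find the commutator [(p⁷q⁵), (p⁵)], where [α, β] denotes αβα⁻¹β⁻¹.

[(p⁷q⁵), (p⁵)] = (p⁷q⁵)·(p⁵)·(p⁷q⁵)⁻¹·(p⁵)⁻¹.
  (p⁷q⁵) · (p⁵) = p⁵q⁵
  (p⁵q⁵) · (p¹¹q) = p¹¹
  (p¹¹) · (p⁸) = p⁶

Answer: p⁶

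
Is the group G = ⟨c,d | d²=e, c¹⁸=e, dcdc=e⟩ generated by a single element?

Every cyclic group is abelian. But c·d = cd while d·c = c¹⁷d, so c·d ≠ d·c and G is not abelian. Hence G is not cyclic.

Answer: No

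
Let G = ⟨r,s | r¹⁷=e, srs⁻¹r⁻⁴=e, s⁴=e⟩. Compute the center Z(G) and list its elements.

An element z ∈ Z(G) iff z commutes with every generator.
For example e is central: e·r = r = r·e; e·s = s = s·e.
Whereas r ∉ Z(G) since r·s = rs ≠ r⁴s = s·r.
Checking each of the 68 elements this way gives Z(G) = {e}, of order 1.

Answer: {e}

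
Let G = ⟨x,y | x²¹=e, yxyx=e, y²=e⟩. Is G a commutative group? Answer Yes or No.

x·y = xy but y·x = x²⁰y, so x·y ≠ y·x and G is not abelian.

Answer: No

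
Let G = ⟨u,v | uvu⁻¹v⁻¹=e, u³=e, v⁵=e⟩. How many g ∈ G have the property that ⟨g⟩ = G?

G is cyclic of order 15. An element generates G iff its order is 15, and a cyclic group of order 15 has exactly φ(15) = 8 such elements.

Answer: 8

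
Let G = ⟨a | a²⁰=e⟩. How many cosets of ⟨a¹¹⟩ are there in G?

First find ord(a¹¹) by computing successive powers:
  (a¹¹)¹ = a¹¹, (a¹¹)² = a², (a¹¹)³ = a¹³, (a¹¹)⁴ = a⁴, (a¹¹)⁵ = a¹⁵, (a¹¹)⁶ = a⁶, (a¹¹)⁷ = a¹⁷, (a¹¹)⁸ = a⁸, (a¹¹)⁹ = a¹⁹, (a¹¹)¹⁰ = a¹⁰, (a¹¹)¹¹ = a, (a¹¹)¹² = a¹², (a¹¹)¹³ = a³, (a¹¹)¹⁴ = a¹⁴, (a¹¹)¹⁵ = a⁵, (a¹¹)¹⁶ = a¹⁶, (a¹¹)¹⁷ = a⁷, (a¹¹)¹⁸ = a¹⁸, (a¹¹)¹⁹ = a⁹, (a¹¹)²⁰ = e.
So |⟨a¹¹⟩| = ord(a¹¹) = 20. With |G| = 20, by Lagrange [G : ⟨a¹¹⟩] = 20/20 = 1.

Answer: 1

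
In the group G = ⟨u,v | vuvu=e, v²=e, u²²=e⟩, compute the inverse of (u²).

The order of (u²) is 11 (smallest k with (u²)ᵏ = e), so (u²)⁻¹ = (u²)¹⁰ = u²⁰.
Check: (u²) · (u²⁰) → (u²) · u²⁰ = e, giving e as required.

Answer: u²⁰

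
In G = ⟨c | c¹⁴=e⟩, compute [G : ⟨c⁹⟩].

First find ord(c⁹) by computing successive powers:
  (c⁹)¹ = c⁹, (c⁹)² = c⁴, (c⁹)³ = c¹³, (c⁹)⁴ = c⁸, (c⁹)⁵ = c³, (c⁹)⁶ = c¹², (c⁹)⁷ = c⁷, (c⁹)⁸ = c², (c⁹)⁹ = c¹¹, (c⁹)¹⁰ = c⁶, (c⁹)¹¹ = c, (c⁹)¹² = c¹⁰, (c⁹)¹³ = c⁵, (c⁹)¹⁴ = e.
So |⟨c⁹⟩| = ord(c⁹) = 14. With |G| = 14, by Lagrange [G : ⟨c⁹⟩] = 14/14 = 1.

Answer: 1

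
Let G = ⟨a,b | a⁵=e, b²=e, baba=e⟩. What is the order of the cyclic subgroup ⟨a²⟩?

|⟨a²⟩| equals the order of a². Compute successive powers until reaching e:
  (a²)¹ = a², (a²)² = a⁴, (a²)³ = a, (a²)⁴ = a³, (a²)⁵ = e.
The smallest positive k with (a²)ᵏ = e is 5, so |⟨a²⟩| = 5.

Answer: 5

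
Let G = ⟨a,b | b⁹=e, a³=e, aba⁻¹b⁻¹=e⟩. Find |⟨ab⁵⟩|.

|⟨ab⁵⟩| equals the order of ab⁵. Compute successive powers until reaching e:
  (ab⁵)¹ = ab⁵, (ab⁵)² = a²b, (ab⁵)³ = b⁶, (ab⁵)⁴ = ab², (ab⁵)⁵ = a²b⁷, (ab⁵)⁶ = b³, (ab⁵)⁷ = ab⁸, (ab⁵)⁸ = a²b⁴, (ab⁵)⁹ = e.
The smallest positive k with (ab⁵)ᵏ = e is 9, so |⟨ab⁵⟩| = 9.

Answer: 9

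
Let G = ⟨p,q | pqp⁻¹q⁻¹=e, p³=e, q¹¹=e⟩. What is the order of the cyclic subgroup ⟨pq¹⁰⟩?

|⟨pq¹⁰⟩| equals the order of pq¹⁰. Compute successive powers until reaching e:
  (pq¹⁰)¹ = pq¹⁰, (pq¹⁰)² = p²q⁹, (pq¹⁰)³ = q⁸, (pq¹⁰)⁴ = pq⁷, (pq¹⁰)⁵ = p²q⁶, (pq¹⁰)⁶ = q⁵, (pq¹⁰)⁷ = pq⁴, (pq¹⁰)⁸ = p²q³, (pq¹⁰)⁹ = q², (pq¹⁰)¹⁰ = pq, (pq¹⁰)¹¹ = p², (pq¹⁰)¹² = q¹⁰, (pq¹⁰)¹³ = pq⁹, (pq¹⁰)¹⁴ = p²q⁸, (pq¹⁰)¹⁵ = q⁷, (pq¹⁰)¹⁶ = pq⁶, (pq¹⁰)¹⁷ = p²q⁵, (pq¹⁰)¹⁸ = q⁴, (pq¹⁰)¹⁹ = pq³, (pq¹⁰)²⁰ = p²q², (pq¹⁰)²¹ = q, (pq¹⁰)²² = p, (pq¹⁰)²³ = p²q¹⁰, (pq¹⁰)²⁴ = q⁹, (pq¹⁰)²⁵ = pq⁸, (pq¹⁰)²⁶ = p²q⁷, (pq¹⁰)²⁷ = q⁶, (pq¹⁰)²⁸ = pq⁵, (pq¹⁰)²⁹ = p²q⁴, (pq¹⁰)³⁰ = q³, (pq¹⁰)³¹ = pq², (pq¹⁰)³² = p²q, (pq¹⁰)³³ = e.
The smallest positive k with (pq¹⁰)ᵏ = e is 33, so |⟨pq¹⁰⟩| = 33.

Answer: 33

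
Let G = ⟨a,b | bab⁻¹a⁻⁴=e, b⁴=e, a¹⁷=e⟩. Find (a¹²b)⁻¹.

The order of (a¹²b) is 4 (smallest k with (a¹²b)ᵏ = e), so (a¹²b)⁻¹ = (a¹²b)³ = a¹⁴b³.
Check: (a¹²b) · (a¹⁴b³) → (a¹²b) · a¹⁴ = b;   b · b³ = e, giving e as required.

Answer: a¹⁴b³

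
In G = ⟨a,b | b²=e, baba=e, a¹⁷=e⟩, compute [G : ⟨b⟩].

First find ord(b) by computing successive powers:
  b¹ = b, b² = e.
So |⟨b⟩| = ord(b) = 2. With |G| = 34, by Lagrange [G : ⟨b⟩] = 34/2 = 17.

Answer: 17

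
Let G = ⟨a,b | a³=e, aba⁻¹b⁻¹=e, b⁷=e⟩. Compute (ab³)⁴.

Compute successive powers of (ab³), reducing at each step:
  (ab³)²: (ab³) · a = a²b³;   (a²b³) · b³ = a²b⁶
  (ab³)³: (a²b⁶) · a = b⁶;   (b⁶) · b³ = b²
  (ab³)⁴: (b²) · a = ab²;   (ab²) · b³ = ab⁵

Answer: ab⁵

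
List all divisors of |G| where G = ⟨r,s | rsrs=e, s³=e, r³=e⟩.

|G| = 12 = 2² · 3. By Lagrange's theorem the order of any subgroup divides 12; the divisors of 12 are 1, 2, 3, 4, 6, 12.

Answer: 1, 2, 3, 4, 6, 12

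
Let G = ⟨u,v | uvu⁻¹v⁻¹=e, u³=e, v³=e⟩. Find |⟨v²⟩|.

|⟨v²⟩| equals the order of v². Compute successive powers until reaching e:
  (v²)¹ = v², (v²)² = v, (v²)³ = e.
The smallest positive k with (v²)ᵏ = e is 3, so |⟨v²⟩| = 3.

Answer: 3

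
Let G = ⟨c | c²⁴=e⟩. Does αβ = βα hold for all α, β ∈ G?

G has a single generator, so G is cyclic and hence abelian.

Answer: Yes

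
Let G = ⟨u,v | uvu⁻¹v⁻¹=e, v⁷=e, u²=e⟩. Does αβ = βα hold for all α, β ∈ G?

Each pair of generators commutes: u·v = uv = v·u. Since the generators pairwise commute, every element of G commutes with every other, so G is abelian.

Answer: Yes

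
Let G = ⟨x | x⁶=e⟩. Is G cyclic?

|G| = 6. The element x has order 6 (its powers give 6 distinct elements), so ⟨x⟩ = G and G is cyclic.

Answer: Yes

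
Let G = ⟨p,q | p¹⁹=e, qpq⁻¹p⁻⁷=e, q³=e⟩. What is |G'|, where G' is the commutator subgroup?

G' = [G, G] is generated by all commutators. The generator-pair commutators are: [p, q] = p¹³.
The subgroup they normally generate is {e, p, p², p³, p⁴, p⁵, p⁶, p⁷, p⁸, p⁹, p¹⁰, p¹¹, p¹², p¹³, p¹⁴, p¹⁵, p¹⁶, p¹⁷, p¹⁸}, of order 19.
Check: |G/G'| = 57/19 = 3 is the order of the abelianisation.

Answer: 19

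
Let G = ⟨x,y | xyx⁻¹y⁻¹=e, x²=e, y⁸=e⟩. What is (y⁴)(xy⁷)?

Compute (y⁴) · (xy⁷) by multiplying left to right and reducing via the relations at each step:
  (y⁴) · x = xy⁴
  (xy⁴) · y⁷ = xy³

Answer: xy³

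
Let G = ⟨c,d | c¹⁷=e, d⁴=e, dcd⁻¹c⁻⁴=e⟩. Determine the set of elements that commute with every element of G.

An element z ∈ Z(G) iff z commutes with every generator.
For example e is central: e·c = c = c·e; e·d = d = d·e.
Whereas c ∉ Z(G) since c·d = cd ≠ c⁴d = d·c.
Checking each of the 68 elements this way gives Z(G) = {e}, of order 1.

Answer: {e}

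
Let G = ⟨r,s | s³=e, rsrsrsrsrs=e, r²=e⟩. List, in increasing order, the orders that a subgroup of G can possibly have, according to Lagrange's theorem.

|G| = 60 = 2² · 3 · 5. By Lagrange's theorem the order of any subgroup divides 60; the divisors of 60 are 1, 2, 3, 4, 5, 6, 10, 12, 15, 20, 30, 60.

Answer: 1, 2, 3, 4, 5, 6, 10, 12, 15, 20, 30, 60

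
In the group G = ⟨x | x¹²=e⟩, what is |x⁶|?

Compute successive powers until reaching e:
  (x⁶)¹ = x⁶, (x⁶)² = e.
The smallest positive k with (x⁶)ᵏ = e is 2.

Answer: 2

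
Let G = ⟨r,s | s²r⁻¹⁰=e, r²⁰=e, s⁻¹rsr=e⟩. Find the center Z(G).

An element z ∈ Z(G) iff z commutes with every generator.
For example r¹⁰ is central: (r¹⁰)·r = r¹¹ = r·(r¹⁰); (r¹⁰)·s = s⁻¹ = s·(r¹⁰).
Whereas r ∉ Z(G) since r·s = rs ≠ r⁹s⁻¹ = s·r.
Checking each of the 40 elements this way gives Z(G) = {e, r¹⁰}, of order 2.

Answer: {e, r¹⁰}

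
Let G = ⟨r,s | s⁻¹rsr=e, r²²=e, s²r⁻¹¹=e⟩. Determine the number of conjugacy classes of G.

The conjugacy classes (representative and size) are:
  [e] (size 1), [r²¹] (size 2), [r²] (size 2), [r³] (size 2), [r¹⁸] (size 2), [r¹⁷] (size 2), [r⁶] (size 2), [r⁷] (size 2), [r⁸] (size 2), [r¹³] (size 2), [r¹²] (size 2), [r¹¹] (size 1), [r¹⁰s] (size 11), [r⁷s] (size 11).
Class equation: 1 + 2 + 2 + 2 + 2 + 2 + 2 + 2 + 2 + 2 + 2 + 1 + 11 + 11 = 44 = |G|. So G has 14 conjugacy classes.

Answer: 14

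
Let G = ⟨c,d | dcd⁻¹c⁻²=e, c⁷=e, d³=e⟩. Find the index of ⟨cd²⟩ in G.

First find ord(cd²) by computing successive powers:
  (cd²)¹ = cd², (cd²)² = c⁵d, (cd²)³ = e.
So |⟨cd²⟩| = ord(cd²) = 3. With |G| = 21, by Lagrange [G : ⟨cd²⟩] = 21/3 = 7.

Answer: 7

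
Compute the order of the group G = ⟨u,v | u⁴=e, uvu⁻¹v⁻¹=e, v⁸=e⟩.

Enumerate words in the generators, reducing via the relations: the distinct elements are
  {e, u, v, uv, u², u³, v², v³, v⁴, v⁵, v⁶, v⁷, uv², uv³, uv⁴, uv⁵, uv⁶, uv⁷, u²v, u³v, u²v², u²v³, u²v⁴, u²v⁵, u²v⁶, u²v⁷, u³v², u³v³, u³v⁴, u³v⁵, u³v⁶, u³v⁷}.
No further products give new elements, so |G| = 32.

Answer: 32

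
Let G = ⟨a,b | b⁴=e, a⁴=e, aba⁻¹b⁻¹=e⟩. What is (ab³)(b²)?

Compute (ab³) · (b²) by multiplying left to right and reducing via the relations at each step:
  (ab³) · b² = ab

Answer: ab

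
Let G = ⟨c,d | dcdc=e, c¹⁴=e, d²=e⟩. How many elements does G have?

Enumerate words in the generators, reducing via the relations: the distinct elements are
  {c, d, e, cd, c², c³, c⁴, c⁵, c⁶, c⁷, c⁸, c⁹, c²d, c³d, c¹², c¹³, c¹¹, c¹⁰, c⁴d, c⁵d, c⁶d, c⁷d, c⁸d, c⁹d, c¹²d, c¹³d, c¹¹d, c¹⁰d}.
No further products give new elements, so |G| = 28.

Answer: 28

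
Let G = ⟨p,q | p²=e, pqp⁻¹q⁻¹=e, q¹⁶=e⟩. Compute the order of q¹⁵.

Compute successive powers until reaching e:
  (q¹⁵)¹ = q¹⁵, (q¹⁵)² = q¹⁴, (q¹⁵)³ = q¹³, (q¹⁵)⁴ = q¹², (q¹⁵)⁵ = q¹¹, (q¹⁵)⁶ = q¹⁰, (q¹⁵)⁷ = q⁹, (q¹⁵)⁸ = q⁸, (q¹⁵)⁹ = q⁷, (q¹⁵)¹⁰ = q⁶, (q¹⁵)¹¹ = q⁵, (q¹⁵)¹² = q⁴, (q¹⁵)¹³ = q³, (q¹⁵)¹⁴ = q², (q¹⁵)¹⁵ = q, (q¹⁵)¹⁶ = e.
The smallest positive k with (q¹⁵)ᵏ = e is 16.

Answer: 16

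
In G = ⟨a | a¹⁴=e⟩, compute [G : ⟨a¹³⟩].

First find ord(a¹³) by computing successive powers:
  (a¹³)¹ = a¹³, (a¹³)² = a¹², (a¹³)³ = a¹¹, (a¹³)⁴ = a¹⁰, (a¹³)⁵ = a⁹, (a¹³)⁶ = a⁸, (a¹³)⁷ = a⁷, (a¹³)⁸ = a⁶, (a¹³)⁹ = a⁵, (a¹³)¹⁰ = a⁴, (a¹³)¹¹ = a³, (a¹³)¹² = a², (a¹³)¹³ = a, (a¹³)¹⁴ = e.
So |⟨a¹³⟩| = ord(a¹³) = 14. With |G| = 14, by Lagrange [G : ⟨a¹³⟩] = 14/14 = 1.

Answer: 1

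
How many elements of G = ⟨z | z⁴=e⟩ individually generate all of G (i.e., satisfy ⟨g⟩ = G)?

G is cyclic of order 4. An element generates G iff its order is 4, and a cyclic group of order 4 has exactly φ(4) = 2 such elements.

Answer: 2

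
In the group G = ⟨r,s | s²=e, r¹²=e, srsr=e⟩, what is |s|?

Compute successive powers until reaching e:
  s¹ = s, s² = e.
The smallest positive k with sᵏ = e is 2.

Answer: 2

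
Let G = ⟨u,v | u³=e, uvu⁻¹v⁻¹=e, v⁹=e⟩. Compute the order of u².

Compute successive powers until reaching e:
  (u²)¹ = u², (u²)² = u, (u²)³ = e.
The smallest positive k with (u²)ᵏ = e is 3.

Answer: 3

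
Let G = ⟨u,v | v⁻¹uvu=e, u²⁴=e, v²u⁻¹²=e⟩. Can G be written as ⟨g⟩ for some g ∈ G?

Every cyclic group is abelian. But u·v = uv while v·u = u¹¹v⁻¹, so u·v ≠ v·u and G is not abelian. Hence G is not cyclic.

Answer: No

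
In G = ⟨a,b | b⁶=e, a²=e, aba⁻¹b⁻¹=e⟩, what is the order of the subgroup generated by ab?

|⟨ab⟩| equals the order of ab. Compute successive powers until reaching e:
  (ab)¹ = ab, (ab)² = b², (ab)³ = ab³, (ab)⁴ = b⁴, (ab)⁵ = ab⁵, (ab)⁶ = e.
The smallest positive k with (ab)ᵏ = e is 6, so |⟨ab⟩| = 6.

Answer: 6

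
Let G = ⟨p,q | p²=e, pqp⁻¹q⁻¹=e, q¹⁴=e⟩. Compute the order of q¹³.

Compute successive powers until reaching e:
  (q¹³)¹ = q¹³, (q¹³)² = q¹², (q¹³)³ = q¹¹, (q¹³)⁴ = q¹⁰, (q¹³)⁵ = q⁹, (q¹³)⁶ = q⁸, (q¹³)⁷ = q⁷, (q¹³)⁸ = q⁶, (q¹³)⁹ = q⁵, (q¹³)¹⁰ = q⁴, (q¹³)¹¹ = q³, (q¹³)¹² = q², (q¹³)¹³ = q, (q¹³)¹⁴ = e.
The smallest positive k with (q¹³)ᵏ = e is 14.

Answer: 14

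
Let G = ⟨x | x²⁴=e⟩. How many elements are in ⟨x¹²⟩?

|⟨x¹²⟩| equals the order of x¹². Compute successive powers until reaching e:
  (x¹²)¹ = x¹², (x¹²)² = e.
The smallest positive k with (x¹²)ᵏ = e is 2, so |⟨x¹²⟩| = 2.

Answer: 2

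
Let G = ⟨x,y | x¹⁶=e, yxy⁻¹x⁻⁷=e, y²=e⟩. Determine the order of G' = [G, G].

G' = [G, G] is generated by all commutators. The generator-pair commutators are: [x, y] = x¹⁰.
The subgroup they normally generate is {e, x², x⁴, x⁶, x⁸, x¹⁰, x¹², x¹⁴}, of order 8.
Check: |G/G'| = 32/8 = 4 is the order of the abelianisation.

Answer: 8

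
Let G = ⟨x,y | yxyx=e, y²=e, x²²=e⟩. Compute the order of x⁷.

Compute successive powers until reaching e:
  (x⁷)¹ = x⁷, (x⁷)² = x¹⁴, (x⁷)³ = x²¹, (x⁷)⁴ = x⁶, (x⁷)⁵ = x¹³, (x⁷)⁶ = x²⁰, (x⁷)⁷ = x⁵, (x⁷)⁸ = x¹², (x⁷)⁹ = x¹⁹, (x⁷)¹⁰ = x⁴, (x⁷)¹¹ = x¹¹, (x⁷)¹² = x¹⁸, (x⁷)¹³ = x³, (x⁷)¹⁴ = x¹⁰, (x⁷)¹⁵ = x¹⁷, (x⁷)¹⁶ = x², (x⁷)¹⁷ = x⁹, (x⁷)¹⁸ = x¹⁶, (x⁷)¹⁹ = x, (x⁷)²⁰ = x⁸, (x⁷)²¹ = x¹⁵, (x⁷)²² = e.
The smallest positive k with (x⁷)ᵏ = e is 22.

Answer: 22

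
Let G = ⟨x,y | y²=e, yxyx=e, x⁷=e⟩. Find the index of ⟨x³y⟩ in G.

First find ord(x³y) by computing successive powers:
  (x³y)¹ = x³y, (x³y)² = e.
So |⟨x³y⟩| = ord(x³y) = 2. With |G| = 14, by Lagrange [G : ⟨x³y⟩] = 14/2 = 7.

Answer: 7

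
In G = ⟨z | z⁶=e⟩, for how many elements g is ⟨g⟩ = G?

G is cyclic of order 6. An element generates G iff its order is 6, and a cyclic group of order 6 has exactly φ(6) = 2 such elements.

Answer: 2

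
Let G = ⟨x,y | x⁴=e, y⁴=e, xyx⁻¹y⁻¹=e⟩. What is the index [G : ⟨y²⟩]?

First find ord(y²) by computing successive powers:
  (y²)¹ = y², (y²)² = e.
So |⟨y²⟩| = ord(y²) = 2. With |G| = 16, by Lagrange [G : ⟨y²⟩] = 16/2 = 8.

Answer: 8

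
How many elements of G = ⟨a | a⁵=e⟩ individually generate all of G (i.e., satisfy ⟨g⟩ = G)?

G is cyclic of order 5. An element generates G iff its order is 5, and a cyclic group of order 5 has exactly φ(5) = 4 such elements.

Answer: 4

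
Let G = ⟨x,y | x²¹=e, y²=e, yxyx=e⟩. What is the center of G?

An element z ∈ Z(G) iff z commutes with every generator.
For example e is central: e·x = x = x·e; e·y = y = y·e.
Whereas x ∉ Z(G) since x·y = xy ≠ x²⁰y = y·x.
Checking each of the 42 elements this way gives Z(G) = {e}, of order 1.

Answer: {e}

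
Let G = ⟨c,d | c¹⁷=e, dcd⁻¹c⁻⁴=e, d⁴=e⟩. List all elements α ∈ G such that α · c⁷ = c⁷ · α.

⟨c⁷⟩ ⊆ C_G(c⁷) since powers of c⁷ commute with c⁷; so |C_G(c⁷)| ≥ |⟨c⁷⟩| = 17.
By orbit–stabilizer, |C_G(c⁷)| = |G| / |conj. class of c⁷| = 68 / 4 = 17.
The 17 elements commuting with c⁷ are {e, c, c², c³, c⁴, c⁵, c⁶, c⁷, c⁸, c⁹, c¹⁰, c¹¹, c¹², c¹³, c¹⁴, c¹⁵, c¹⁶}.

Answer: {e, c, c², c³, c⁴, c⁵, c⁶, c⁷, c⁸, c⁹, c¹⁰, c¹¹, c¹², c¹³, c¹⁴, c¹⁵, c¹⁶}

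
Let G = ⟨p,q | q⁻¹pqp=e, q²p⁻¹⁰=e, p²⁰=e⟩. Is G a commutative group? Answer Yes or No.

p·q = pq but q·p = p⁹q⁻¹, so p·q ≠ q·p and G is not abelian.

Answer: No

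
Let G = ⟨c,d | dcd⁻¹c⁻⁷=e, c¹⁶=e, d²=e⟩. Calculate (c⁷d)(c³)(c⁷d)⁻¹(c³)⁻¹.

[(c⁷d), (c³)] = (c⁷d)·(c³)·(c⁷d)⁻¹·(c³)⁻¹.
  (c⁷d) · (c³) = c¹²d
  (c¹²d) · (c¹⁵d) = c⁵
  (c⁵) · (c¹³) = c²

Answer: c²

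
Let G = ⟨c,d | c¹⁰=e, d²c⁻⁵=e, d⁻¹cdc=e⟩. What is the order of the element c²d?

Compute successive powers until reaching e:
  (c²d)¹ = c²d, (c²d)² = c⁵, (c²d)³ = c²d⁻¹, (c²d)⁴ = e.
The smallest positive k with (c²d)ᵏ = e is 4.

Answer: 4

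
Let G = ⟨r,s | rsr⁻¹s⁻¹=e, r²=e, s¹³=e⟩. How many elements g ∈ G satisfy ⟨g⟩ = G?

G is cyclic of order 26. An element generates G iff its order is 26, and a cyclic group of order 26 has exactly φ(26) = 12 such elements.

Answer: 12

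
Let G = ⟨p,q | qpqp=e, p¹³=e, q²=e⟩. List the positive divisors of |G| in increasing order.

|G| = 26 = 2 · 13. By Lagrange's theorem the order of any subgroup divides 26; the divisors of 26 are 1, 2, 13, 26.

Answer: 1, 2, 13, 26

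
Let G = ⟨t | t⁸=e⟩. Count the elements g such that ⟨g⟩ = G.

G is cyclic of order 8. An element generates G iff its order is 8, and a cyclic group of order 8 has exactly φ(8) = 4 such elements.

Answer: 4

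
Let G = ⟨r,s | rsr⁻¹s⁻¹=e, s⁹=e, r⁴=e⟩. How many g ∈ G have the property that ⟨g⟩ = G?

G is cyclic of order 36. An element generates G iff its order is 36, and a cyclic group of order 36 has exactly φ(36) = 12 such elements.

Answer: 12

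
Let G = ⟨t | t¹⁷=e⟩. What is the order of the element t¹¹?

Compute successive powers until reaching e:
  (t¹¹)¹ = t¹¹, (t¹¹)² = t⁵, (t¹¹)³ = t¹⁶, (t¹¹)⁴ = t¹⁰, (t¹¹)⁵ = t⁴, (t¹¹)⁶ = t¹⁵, (t¹¹)⁷ = t⁹, (t¹¹)⁸ = t³, (t¹¹)⁹ = t¹⁴, (t¹¹)¹⁰ = t⁸, (t¹¹)¹¹ = t², (t¹¹)¹² = t¹³, (t¹¹)¹³ = t⁷, (t¹¹)¹⁴ = t, (t¹¹)¹⁵ = t¹², (t¹¹)¹⁶ = t⁶, (t¹¹)¹⁷ = e.
The smallest positive k with (t¹¹)ᵏ = e is 17.

Answer: 17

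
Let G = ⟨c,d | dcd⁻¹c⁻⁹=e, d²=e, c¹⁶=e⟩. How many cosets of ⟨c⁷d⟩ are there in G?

First find ord(c⁷d) by computing successive powers:
  (c⁷d)¹ = c⁷d, (c⁷d)² = c⁶, (c⁷d)³ = c¹³d, (c⁷d)⁴ = c¹², (c⁷d)⁵ = c³d, (c⁷d)⁶ = c², (c⁷d)⁷ = c⁹d, (c⁷d)⁸ = c⁸, (c⁷d)⁹ = c¹⁵d, (c⁷d)¹⁰ = c¹⁴, (c⁷d)¹¹ = c⁵d, (c⁷d)¹² = c⁴, (c⁷d)¹³ = c¹¹d, (c⁷d)¹⁴ = c¹⁰, (c⁷d)¹⁵ = cd, (c⁷d)¹⁶ = e.
So |⟨c⁷d⟩| = ord(c⁷d) = 16. With |G| = 32, by Lagrange [G : ⟨c⁷d⟩] = 32/16 = 2.

Answer: 2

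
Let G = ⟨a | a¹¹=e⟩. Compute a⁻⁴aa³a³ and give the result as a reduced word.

Multiply left to right, reducing at each step:
  (a⁷) · a = a⁸
  (a⁸) · a³ = e
  e · a³ = a³

Answer: a³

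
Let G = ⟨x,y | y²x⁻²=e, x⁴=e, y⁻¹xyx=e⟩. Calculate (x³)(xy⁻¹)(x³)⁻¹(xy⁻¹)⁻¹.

[(x³), (xy⁻¹)] = (x³)·(xy⁻¹)·(x³)⁻¹·(xy⁻¹)⁻¹.
  (x³) · (xy⁻¹) = y⁻¹
  (y⁻¹) · x = xy
  (xy) · (xy) = x²

Answer: x²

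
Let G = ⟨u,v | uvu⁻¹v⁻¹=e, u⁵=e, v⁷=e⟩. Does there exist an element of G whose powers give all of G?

|G| = 35. The element uv has order 35 (its powers give 35 distinct elements), so ⟨uv⟩ = G and G is cyclic.

Answer: Yes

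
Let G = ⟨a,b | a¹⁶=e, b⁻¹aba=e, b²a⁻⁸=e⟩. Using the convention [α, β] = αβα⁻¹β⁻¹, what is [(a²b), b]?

[(a²b), b] = (a²b)·b·(a²b)⁻¹·b⁻¹.
  (a²b) · b = a¹⁰
  (a¹⁰) · (a²b⁻¹) = a⁴b
  (a⁴b) · (b⁻¹) = a⁴

Answer: a⁴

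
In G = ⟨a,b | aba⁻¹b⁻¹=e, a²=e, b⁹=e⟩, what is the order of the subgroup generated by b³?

|⟨b³⟩| equals the order of b³. Compute successive powers until reaching e:
  (b³)¹ = b³, (b³)² = b⁶, (b³)³ = e.
The smallest positive k with (b³)ᵏ = e is 3, so |⟨b³⟩| = 3.

Answer: 3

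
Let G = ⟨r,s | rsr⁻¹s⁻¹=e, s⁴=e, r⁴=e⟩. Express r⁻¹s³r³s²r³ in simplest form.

Multiply left to right, reducing at each step:
  (r³) · s³ = r³s³
  (r³s³) · r³ = r²s³
  (r²s³) · s² = r²s
  (r²s) · r³ = rs

Answer: rs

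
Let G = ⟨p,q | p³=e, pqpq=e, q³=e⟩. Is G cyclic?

Every cyclic group is abelian. But p·q = pq while q·p = p²q², so p·q ≠ q·p and G is not abelian. Hence G is not cyclic.

Answer: No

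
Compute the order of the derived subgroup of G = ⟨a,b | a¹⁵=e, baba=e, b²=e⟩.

G' = [G, G] is generated by all commutators. The generator-pair commutators are: [a, b] = a².
The subgroup they normally generate is {e, a, a², a³, a⁴, a⁵, a⁶, a⁷, a⁸, a⁹, a¹⁰, a¹¹, a¹², a¹³, a¹⁴}, of order 15.
Check: |G/G'| = 30/15 = 2 is the order of the abelianisation.

Answer: 15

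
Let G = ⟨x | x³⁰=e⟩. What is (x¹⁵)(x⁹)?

Compute (x¹⁵) · (x⁹) by multiplying left to right and reducing via the relations at each step:
  (x¹⁵) · x⁹ = x²⁴

Answer: x²⁴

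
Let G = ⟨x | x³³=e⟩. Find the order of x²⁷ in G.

Compute successive powers until reaching e:
  (x²⁷)¹ = x²⁷, (x²⁷)² = x²¹, (x²⁷)³ = x¹⁵, (x²⁷)⁴ = x⁹, (x²⁷)⁵ = x³, (x²⁷)⁶ = x³⁰, (x²⁷)⁷ = x²⁴, (x²⁷)⁸ = x¹⁸, (x²⁷)⁹ = x¹², (x²⁷)¹⁰ = x⁶, (x²⁷)¹¹ = e.
The smallest positive k with (x²⁷)ᵏ = e is 11.

Answer: 11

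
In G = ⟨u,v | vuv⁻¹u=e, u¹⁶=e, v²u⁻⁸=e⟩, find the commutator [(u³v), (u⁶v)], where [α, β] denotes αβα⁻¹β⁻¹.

[(u³v), (u⁶v)] = (u³v)·(u⁶v)·(u³v)⁻¹·(u⁶v)⁻¹.
  (u³v) · (u⁶v) = u⁵
  (u⁵) · (u³v⁻¹) = v
  v · (u⁶v⁻¹) = u¹⁰

Answer: u¹⁰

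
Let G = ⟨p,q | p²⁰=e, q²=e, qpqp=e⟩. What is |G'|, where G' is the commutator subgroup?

G' = [G, G] is generated by all commutators. The generator-pair commutators are: [p, q] = p².
The subgroup they normally generate is {e, p², p⁴, p⁶, p⁸, p¹⁰, p¹², p¹⁴, p¹⁶, p¹⁸}, of order 10.
Check: |G/G'| = 40/10 = 4 is the order of the abelianisation.

Answer: 10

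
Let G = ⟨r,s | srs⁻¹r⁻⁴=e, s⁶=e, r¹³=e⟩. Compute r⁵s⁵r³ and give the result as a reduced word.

Multiply left to right, reducing at each step:
  (r⁵) · s⁵ = r⁵s⁵
  (r⁵s⁵) · r³ = r⁹s⁵

Answer: r⁹s⁵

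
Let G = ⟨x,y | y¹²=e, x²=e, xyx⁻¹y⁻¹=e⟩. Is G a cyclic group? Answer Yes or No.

|G| = 24, but the maximum element order in G is 12 < 24. No single element generates all of G, so G is not cyclic.

Answer: No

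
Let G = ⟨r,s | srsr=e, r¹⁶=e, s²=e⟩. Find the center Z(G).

An element z ∈ Z(G) iff z commutes with every generator.
For example r⁸ is central: (r⁸)·r = r⁹ = r·(r⁸); (r⁸)·s = r⁸s = s·(r⁸).
Whereas r ∉ Z(G) since r·s = rs ≠ r¹⁵s = s·r.
Checking each of the 32 elements this way gives Z(G) = {e, r⁸}, of order 2.

Answer: {e, r⁸}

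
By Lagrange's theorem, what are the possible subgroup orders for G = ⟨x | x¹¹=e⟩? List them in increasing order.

|G| = 11 = 11. By Lagrange's theorem the order of any subgroup divides 11; the divisors of 11 are 1, 11.

Answer: 1, 11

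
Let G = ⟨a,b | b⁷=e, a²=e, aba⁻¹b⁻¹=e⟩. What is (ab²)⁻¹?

The order of (ab²) is 14 (smallest k with (ab²)ᵏ = e), so (ab²)⁻¹ = (ab²)¹³ = ab⁵.
Check: (ab²) · (ab⁵) → (ab²) · a = b²;   (b²) · b⁵ = e, giving e as required.

Answer: ab⁵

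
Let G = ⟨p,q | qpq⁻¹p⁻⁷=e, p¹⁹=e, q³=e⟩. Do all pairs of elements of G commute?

p·q = pq but q·p = p⁷q, so p·q ≠ q·p and G is not abelian.

Answer: No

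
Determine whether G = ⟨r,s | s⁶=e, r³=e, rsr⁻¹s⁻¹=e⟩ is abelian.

Each pair of generators commutes: r·s = rs = s·r. Since the generators pairwise commute, every element of G commutes with every other, so G is abelian.

Answer: Yes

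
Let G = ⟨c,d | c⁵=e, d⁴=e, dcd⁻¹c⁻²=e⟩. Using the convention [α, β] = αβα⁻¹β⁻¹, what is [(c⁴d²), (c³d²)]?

[(c⁴d²), (c³d²)] = (c⁴d²)·(c³d²)·(c⁴d²)⁻¹·(c³d²)⁻¹.
  (c⁴d²) · (c³d²) = c
  c · (c⁴d²) = d²
  (d²) · (c³d²) = c²

Answer: c²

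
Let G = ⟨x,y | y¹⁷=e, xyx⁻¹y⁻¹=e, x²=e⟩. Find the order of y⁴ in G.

Compute successive powers until reaching e:
  (y⁴)¹ = y⁴, (y⁴)² = y⁸, (y⁴)³ = y¹², (y⁴)⁴ = y¹⁶, (y⁴)⁵ = y³, (y⁴)⁶ = y⁷, (y⁴)⁷ = y¹¹, (y⁴)⁸ = y¹⁵, (y⁴)⁹ = y², (y⁴)¹⁰ = y⁶, (y⁴)¹¹ = y¹⁰, (y⁴)¹² = y¹⁴, (y⁴)¹³ = y, (y⁴)¹⁴ = y⁵, (y⁴)¹⁵ = y⁹, (y⁴)¹⁶ = y¹³, (y⁴)¹⁷ = e.
The smallest positive k with (y⁴)ᵏ = e is 17.

Answer: 17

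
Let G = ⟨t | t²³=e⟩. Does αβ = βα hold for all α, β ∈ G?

G has a single generator, so G is cyclic and hence abelian.

Answer: Yes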